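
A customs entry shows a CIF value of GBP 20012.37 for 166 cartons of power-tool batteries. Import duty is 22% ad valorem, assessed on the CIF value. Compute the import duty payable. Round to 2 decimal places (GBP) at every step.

Import duty: GBP 4402.72

Import duty = 20012.37 × 22% = 4402.72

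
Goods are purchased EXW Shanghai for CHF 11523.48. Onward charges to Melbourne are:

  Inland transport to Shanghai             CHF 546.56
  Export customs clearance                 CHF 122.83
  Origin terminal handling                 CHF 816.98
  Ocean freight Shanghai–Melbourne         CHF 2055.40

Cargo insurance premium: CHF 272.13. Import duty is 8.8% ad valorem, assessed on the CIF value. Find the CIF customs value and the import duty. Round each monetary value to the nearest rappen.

CIF = EXW price + pre-shipment costs + freight + insurance
CIF = 11523.48 + 546.56 + 122.83 + 816.98 + 2055.40 + 272.13 = 15337.38
Import duty = 15337.38 × 8.8% = 1349.69

CIF value: CHF 15337.38; import duty: CHF 1349.69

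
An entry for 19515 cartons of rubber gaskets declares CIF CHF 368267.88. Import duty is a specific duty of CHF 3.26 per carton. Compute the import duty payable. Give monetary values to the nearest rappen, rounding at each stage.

Import duty: CHF 63618.90

Import duty = 19515 × 3.26 = 63618.90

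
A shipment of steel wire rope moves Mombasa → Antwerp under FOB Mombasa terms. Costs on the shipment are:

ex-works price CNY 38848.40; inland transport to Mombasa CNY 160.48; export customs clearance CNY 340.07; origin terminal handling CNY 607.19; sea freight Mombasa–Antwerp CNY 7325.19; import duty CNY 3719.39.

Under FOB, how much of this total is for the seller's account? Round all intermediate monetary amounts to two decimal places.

FOB: the seller bears costs until goods are on board at the origin port; the buyer bears freight, insurance and all costs thereafter.
Seller's account: goods 38848.40 + inland to port 160.48 + export clearance 340.07 + origin terminal 607.19 = 39956.14
Buyer's account: freight 7325.19 + duty 3719.39 = 11044.58

Seller's account: CNY 39956.14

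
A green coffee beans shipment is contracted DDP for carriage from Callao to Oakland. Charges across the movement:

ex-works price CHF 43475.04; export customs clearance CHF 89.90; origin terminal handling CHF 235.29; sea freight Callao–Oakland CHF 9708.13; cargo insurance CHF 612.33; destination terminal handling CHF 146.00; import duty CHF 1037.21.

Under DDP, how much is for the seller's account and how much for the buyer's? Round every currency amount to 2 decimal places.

Seller: CHF 55303.90; buyer: CHF 0.00

DDP: the seller bears all costs including import duty.
Seller's account: goods 43475.04 + export clearance 89.90 + origin terminal 235.29 + freight 9708.13 + insurance 612.33 + destination terminal 146.00 + duty 1037.21 = 55303.90
Buyer's account: 0.00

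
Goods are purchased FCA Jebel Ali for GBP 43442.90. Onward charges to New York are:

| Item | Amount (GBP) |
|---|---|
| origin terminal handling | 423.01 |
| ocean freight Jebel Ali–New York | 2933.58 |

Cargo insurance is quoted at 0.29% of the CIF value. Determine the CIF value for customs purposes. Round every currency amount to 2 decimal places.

CIF value: GBP 46935.60

Let C be the CIF value. C = FCA price + pre-shipment costs + freight + 0.29% × C
C − 0.29% × C = 43442.90 + 423.01 + 2933.58
0.9971 × C = 46799.49
C = 46799.49 / 0.9971 = 46935.60
Insurance premium = 0.29% × 46935.60 = 136.11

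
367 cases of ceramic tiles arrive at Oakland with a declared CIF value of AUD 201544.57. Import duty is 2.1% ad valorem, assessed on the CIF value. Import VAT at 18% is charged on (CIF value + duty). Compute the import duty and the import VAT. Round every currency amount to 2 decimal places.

Import duty = 201544.57 × 2.1% = 4232.44
VAT base = CIF + duty = 201544.57 + 4232.44 = 205777.01
Import VAT = 205777.01 × 18% = 37039.86

Import duty: AUD 4232.44; import VAT: AUD 37039.86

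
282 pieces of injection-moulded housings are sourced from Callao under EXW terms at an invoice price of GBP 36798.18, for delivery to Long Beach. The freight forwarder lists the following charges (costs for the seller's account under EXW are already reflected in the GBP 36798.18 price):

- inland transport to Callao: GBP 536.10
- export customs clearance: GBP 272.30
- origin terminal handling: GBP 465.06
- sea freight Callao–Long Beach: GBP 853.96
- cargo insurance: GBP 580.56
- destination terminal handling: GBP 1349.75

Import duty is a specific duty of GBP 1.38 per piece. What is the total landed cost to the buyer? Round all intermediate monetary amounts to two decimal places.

EXW: the seller makes goods available at their premises; the buyer bears all onward costs.
CIF value = EXW price + inland to port + export clearance + origin terminal + freight + insurance = 36798.18 + 536.10 + 272.30 + 465.06 + 853.96 + 580.56 = 39506.16
Import duty = 282 × 1.38 = 389.16
Buyer bears: inland to port 536.10 + export clearance 272.30 + origin terminal 465.06 + freight 853.96 + insurance 580.56 + destination terminal 1349.75 + duty 389.16 = 4446.89
Landed cost = invoice 36798.18 + 4446.89 = 41245.07

Total landed cost: GBP 41245.07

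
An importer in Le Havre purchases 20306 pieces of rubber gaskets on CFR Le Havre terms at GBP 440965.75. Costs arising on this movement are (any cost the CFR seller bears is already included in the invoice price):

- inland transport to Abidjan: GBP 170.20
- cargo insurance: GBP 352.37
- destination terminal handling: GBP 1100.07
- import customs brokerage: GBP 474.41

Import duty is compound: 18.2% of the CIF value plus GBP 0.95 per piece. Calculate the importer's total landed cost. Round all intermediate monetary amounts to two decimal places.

Total landed cost: GBP 542503.20

CFR: the seller pays costs through ocean freight to the destination port, but not insurance.
Already in the invoice (seller's account under CFR): inland to port — exclude.
CIF value = CFR price + insurance = 440965.75 + 352.37 = 441318.12
Ad valorem component: 441318.12 × 18.2% = 80319.90
Specific component: 20306 × 0.95 = 19290.70
Import duty = 80319.90 + 19290.70 = 99610.60
Buyer bears: insurance 352.37 + destination terminal 1100.07 + brokerage 474.41 + duty 99610.60 = 101537.45
Landed cost = invoice 440965.75 + 101537.45 = 542503.20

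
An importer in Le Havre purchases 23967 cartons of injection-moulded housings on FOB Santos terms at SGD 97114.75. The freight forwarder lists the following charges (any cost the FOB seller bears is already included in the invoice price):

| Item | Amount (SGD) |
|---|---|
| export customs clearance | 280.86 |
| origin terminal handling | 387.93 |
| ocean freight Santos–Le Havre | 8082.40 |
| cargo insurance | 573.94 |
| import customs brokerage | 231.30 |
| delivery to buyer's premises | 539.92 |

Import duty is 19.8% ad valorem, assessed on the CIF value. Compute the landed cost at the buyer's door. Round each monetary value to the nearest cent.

FOB: the seller bears costs until goods are on board at the origin port; the buyer bears freight, insurance and all costs thereafter.
Already in the invoice (seller's account under FOB): export clearance, origin terminal — exclude.
CIF value = FOB price + freight + insurance = 97114.75 + 8082.40 + 573.94 = 105771.09
Import duty = 105771.09 × 19.8% = 20942.68
Buyer bears: freight 8082.40 + insurance 573.94 + brokerage 231.30 + delivery 539.92 + duty 20942.68 = 30370.24
Landed cost = invoice 97114.75 + 30370.24 = 127484.99

Total landed cost: SGD 127484.99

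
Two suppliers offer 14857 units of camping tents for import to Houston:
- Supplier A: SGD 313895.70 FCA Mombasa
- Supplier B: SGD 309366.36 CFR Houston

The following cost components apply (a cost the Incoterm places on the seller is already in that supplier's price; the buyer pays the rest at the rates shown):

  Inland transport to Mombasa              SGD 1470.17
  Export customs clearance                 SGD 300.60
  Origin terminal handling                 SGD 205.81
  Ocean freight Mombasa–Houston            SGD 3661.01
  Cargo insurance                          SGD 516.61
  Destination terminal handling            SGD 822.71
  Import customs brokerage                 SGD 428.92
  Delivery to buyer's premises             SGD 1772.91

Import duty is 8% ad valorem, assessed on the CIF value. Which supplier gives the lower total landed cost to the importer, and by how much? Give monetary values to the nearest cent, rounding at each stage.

Supplier A (FCA):
CIF value = FCA price + origin terminal + freight + insurance = 313895.70 + 205.81 + 3661.01 + 516.61 = 318279.13
Import duty = 318279.13 × 8% = 25462.33
Buyer bears (A): 205.81 + 3661.01 + 516.61 + 822.71 + 428.92 + 1772.91 = 7407.97
Landed cost (A) = invoice 313895.70 + 7407.97 + duty 25462.33 = 346766.00
Supplier B (CFR):
CIF value = CFR price + insurance = 309366.36 + 516.61 = 309882.97
Import duty = 309882.97 × 8% = 24790.64
Buyer bears (B): 516.61 + 822.71 + 428.92 + 1772.91 = 3541.15
Landed cost (B) = invoice 309366.36 + 3541.15 + duty 24790.64 = 337698.15
Difference = |346766.00 − 337698.15| = 9067.85

Supplier B is cheaper by SGD 9067.85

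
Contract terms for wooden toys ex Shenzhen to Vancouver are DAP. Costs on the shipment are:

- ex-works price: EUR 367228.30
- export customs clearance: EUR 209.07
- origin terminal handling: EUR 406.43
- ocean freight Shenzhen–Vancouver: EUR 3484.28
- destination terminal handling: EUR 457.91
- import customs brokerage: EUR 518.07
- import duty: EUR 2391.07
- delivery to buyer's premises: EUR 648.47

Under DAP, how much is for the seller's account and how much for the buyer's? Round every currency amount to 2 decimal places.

Seller: EUR 372434.46; buyer: EUR 2909.14

DAP: the seller bears all costs to the named destination except import duty and clearance.
Seller's account: goods 367228.30 + export clearance 209.07 + origin terminal 406.43 + freight 3484.28 + destination terminal 457.91 + delivery 648.47 = 372434.46
Buyer's account: brokerage 518.07 + duty 2391.07 = 2909.14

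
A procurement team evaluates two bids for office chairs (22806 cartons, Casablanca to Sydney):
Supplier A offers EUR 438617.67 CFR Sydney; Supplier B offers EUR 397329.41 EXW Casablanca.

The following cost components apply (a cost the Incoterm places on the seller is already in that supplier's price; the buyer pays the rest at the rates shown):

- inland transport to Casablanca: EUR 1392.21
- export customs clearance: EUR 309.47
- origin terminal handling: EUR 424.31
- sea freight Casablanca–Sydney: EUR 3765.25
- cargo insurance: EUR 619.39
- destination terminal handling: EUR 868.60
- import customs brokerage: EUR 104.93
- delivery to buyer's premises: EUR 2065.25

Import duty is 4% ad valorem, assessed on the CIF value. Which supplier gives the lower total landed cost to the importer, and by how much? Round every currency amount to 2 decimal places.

Supplier A (CFR):
CIF value = CFR price + insurance = 438617.67 + 619.39 = 439237.06
Import duty = 439237.06 × 4% = 17569.48
Buyer bears (A): 619.39 + 868.60 + 104.93 + 2065.25 = 3658.17
Landed cost (A) = invoice 438617.67 + 3658.17 + duty 17569.48 = 459845.32
Supplier B (EXW):
CIF value = EXW price + inland to port + export clearance + origin terminal + freight + insurance = 397329.41 + 1392.21 + 309.47 + 424.31 + 3765.25 + 619.39 = 403840.04
Import duty = 403840.04 × 4% = 16153.60
Buyer bears (B): 1392.21 + 309.47 + 424.31 + 3765.25 + 619.39 + 868.60 + 104.93 + 2065.25 = 9549.41
Landed cost (B) = invoice 397329.41 + 9549.41 + duty 16153.60 = 423032.42
Difference = |459845.32 − 423032.42| = 36812.90

Supplier B is cheaper by EUR 36812.90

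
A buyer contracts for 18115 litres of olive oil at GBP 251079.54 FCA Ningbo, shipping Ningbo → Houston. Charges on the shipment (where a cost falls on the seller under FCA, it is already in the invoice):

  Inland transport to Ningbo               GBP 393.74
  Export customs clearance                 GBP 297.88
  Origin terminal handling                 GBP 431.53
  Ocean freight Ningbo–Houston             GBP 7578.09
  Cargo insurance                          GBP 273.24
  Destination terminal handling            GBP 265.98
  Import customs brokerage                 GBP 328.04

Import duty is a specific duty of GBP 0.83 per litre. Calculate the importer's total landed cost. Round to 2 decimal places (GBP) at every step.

FCA: the seller delivers export-cleared goods to the carrier; the buyer bears costs from that point.
Already in the invoice (seller's account under FCA): inland to port, export clearance — exclude.
CIF value = FCA price + origin terminal + freight + insurance = 251079.54 + 431.53 + 7578.09 + 273.24 = 259362.40
Import duty = 18115 × 0.83 = 15035.45
Buyer bears: origin terminal 431.53 + freight 7578.09 + insurance 273.24 + destination terminal 265.98 + brokerage 328.04 + duty 15035.45 = 23912.33
Landed cost = invoice 251079.54 + 23912.33 = 274991.87

Total landed cost: GBP 274991.87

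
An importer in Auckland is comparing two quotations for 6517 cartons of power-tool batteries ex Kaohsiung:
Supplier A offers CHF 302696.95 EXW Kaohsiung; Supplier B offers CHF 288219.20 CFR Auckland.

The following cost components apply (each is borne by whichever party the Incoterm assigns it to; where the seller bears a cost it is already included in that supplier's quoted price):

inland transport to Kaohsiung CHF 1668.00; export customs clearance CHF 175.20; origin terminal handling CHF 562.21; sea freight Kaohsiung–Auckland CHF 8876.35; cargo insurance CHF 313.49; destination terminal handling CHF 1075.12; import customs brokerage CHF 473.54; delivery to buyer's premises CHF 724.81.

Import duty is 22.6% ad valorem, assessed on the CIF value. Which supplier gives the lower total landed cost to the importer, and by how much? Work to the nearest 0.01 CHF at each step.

Supplier A (EXW):
CIF value = EXW price + inland to port + export clearance + origin terminal + freight + insurance = 302696.95 + 1668.00 + 175.20 + 562.21 + 8876.35 + 313.49 = 314292.20
Import duty = 314292.20 × 22.6% = 71030.04
Buyer bears (A): 1668.00 + 175.20 + 562.21 + 8876.35 + 313.49 + 1075.12 + 473.54 + 724.81 = 13868.72
Landed cost (A) = invoice 302696.95 + 13868.72 + duty 71030.04 = 387595.71
Supplier B (CFR):
CIF value = CFR price + insurance = 288219.20 + 313.49 = 288532.69
Import duty = 288532.69 × 22.6% = 65208.39
Buyer bears (B): 313.49 + 1075.12 + 473.54 + 724.81 = 2586.96
Landed cost (B) = invoice 288219.20 + 2586.96 + duty 65208.39 = 356014.55
Difference = |387595.71 − 356014.55| = 31581.16

Supplier B is cheaper by CHF 31581.16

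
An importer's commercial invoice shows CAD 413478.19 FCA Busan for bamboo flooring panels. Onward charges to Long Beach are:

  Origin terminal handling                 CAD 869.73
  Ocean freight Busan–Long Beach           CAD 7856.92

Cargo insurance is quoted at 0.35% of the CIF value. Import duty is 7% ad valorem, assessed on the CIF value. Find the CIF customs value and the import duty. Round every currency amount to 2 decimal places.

Let C be the CIF value. C = FCA price + pre-shipment costs + freight + 0.35% × C
C − 0.35% × C = 413478.19 + 869.73 + 7856.92
0.9965 × C = 422204.84
C = 422204.84 / 0.9965 = 423687.75
Insurance premium = 0.35% × 423687.75 = 1482.91
Import duty = 423687.75 × 7% = 29658.14

CIF value: CAD 423687.75; import duty: CAD 29658.14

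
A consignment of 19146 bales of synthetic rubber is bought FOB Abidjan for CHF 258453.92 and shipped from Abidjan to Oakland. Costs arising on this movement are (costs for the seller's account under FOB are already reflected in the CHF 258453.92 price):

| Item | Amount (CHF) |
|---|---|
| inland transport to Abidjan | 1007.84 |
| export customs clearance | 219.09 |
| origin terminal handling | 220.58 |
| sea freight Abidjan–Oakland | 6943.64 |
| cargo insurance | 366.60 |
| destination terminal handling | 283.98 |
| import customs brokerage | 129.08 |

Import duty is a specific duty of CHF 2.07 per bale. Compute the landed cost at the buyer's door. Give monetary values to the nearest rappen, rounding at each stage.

FOB: the seller bears costs until goods are on board at the origin port; the buyer bears freight, insurance and all costs thereafter.
Already in the invoice (seller's account under FOB): inland to port, export clearance, origin terminal — exclude.
CIF value = FOB price + freight + insurance = 258453.92 + 6943.64 + 366.60 = 265764.16
Import duty = 19146 × 2.07 = 39632.22
Buyer bears: freight 6943.64 + insurance 366.60 + destination terminal 283.98 + brokerage 129.08 + duty 39632.22 = 47355.52
Landed cost = invoice 258453.92 + 47355.52 = 305809.44

Total landed cost: CHF 305809.44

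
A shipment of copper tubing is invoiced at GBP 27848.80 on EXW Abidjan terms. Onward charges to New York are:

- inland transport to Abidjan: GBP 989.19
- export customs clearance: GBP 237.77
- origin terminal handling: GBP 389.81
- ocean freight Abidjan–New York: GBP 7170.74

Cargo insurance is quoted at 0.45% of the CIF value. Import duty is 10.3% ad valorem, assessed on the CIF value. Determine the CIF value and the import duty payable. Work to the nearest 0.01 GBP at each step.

CIF value: GBP 36801.92; import duty: GBP 3790.60

Let C be the CIF value. C = EXW price + pre-shipment costs + freight + 0.45% × C
C − 0.45% × C = 27848.80 + 989.19 + 237.77 + 389.81 + 7170.74
0.9955 × C = 36636.31
C = 36636.31 / 0.9955 = 36801.92
Insurance premium = 0.45% × 36801.92 = 165.61
Import duty = 36801.92 × 10.3% = 3790.60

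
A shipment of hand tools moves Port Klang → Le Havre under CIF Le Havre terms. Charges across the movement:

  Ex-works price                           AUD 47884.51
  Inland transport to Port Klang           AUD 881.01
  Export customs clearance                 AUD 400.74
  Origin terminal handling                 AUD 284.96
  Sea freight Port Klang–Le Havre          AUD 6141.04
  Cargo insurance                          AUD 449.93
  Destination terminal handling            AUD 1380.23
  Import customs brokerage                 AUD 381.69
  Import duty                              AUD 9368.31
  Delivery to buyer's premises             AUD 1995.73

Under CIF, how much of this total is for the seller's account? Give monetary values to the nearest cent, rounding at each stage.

CIF: the seller pays costs through ocean freight and marine insurance to the destination port.
Seller's account: goods 47884.51 + inland to port 881.01 + export clearance 400.74 + origin terminal 284.96 + freight 6141.04 + insurance 449.93 = 56042.19
Buyer's account: destination terminal 1380.23 + brokerage 381.69 + duty 9368.31 + delivery 1995.73 = 13125.96

Seller's account: AUD 56042.19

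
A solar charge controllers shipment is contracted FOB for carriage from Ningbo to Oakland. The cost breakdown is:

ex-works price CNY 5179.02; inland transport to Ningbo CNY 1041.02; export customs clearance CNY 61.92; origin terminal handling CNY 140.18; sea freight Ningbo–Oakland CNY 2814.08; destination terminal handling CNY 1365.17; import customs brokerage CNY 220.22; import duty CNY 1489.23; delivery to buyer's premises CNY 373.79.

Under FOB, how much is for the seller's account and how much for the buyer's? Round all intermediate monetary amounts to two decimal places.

FOB: the seller bears costs until goods are on board at the origin port; the buyer bears freight, insurance and all costs thereafter.
Seller's account: goods 5179.02 + inland to port 1041.02 + export clearance 61.92 + origin terminal 140.18 = 6422.14
Buyer's account: freight 2814.08 + destination terminal 1365.17 + brokerage 220.22 + duty 1489.23 + delivery 373.79 = 6262.49

Seller: CNY 6422.14; buyer: CNY 6262.49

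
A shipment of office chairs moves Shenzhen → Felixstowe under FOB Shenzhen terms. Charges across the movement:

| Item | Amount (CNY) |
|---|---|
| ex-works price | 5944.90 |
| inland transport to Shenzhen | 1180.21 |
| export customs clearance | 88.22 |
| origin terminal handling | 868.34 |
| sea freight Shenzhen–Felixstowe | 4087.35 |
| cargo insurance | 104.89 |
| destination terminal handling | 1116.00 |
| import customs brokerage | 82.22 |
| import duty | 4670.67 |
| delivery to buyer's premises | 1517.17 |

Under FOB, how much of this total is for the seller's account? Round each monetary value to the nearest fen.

FOB: the seller bears costs until goods are on board at the origin port; the buyer bears freight, insurance and all costs thereafter.
Seller's account: goods 5944.90 + inland to port 1180.21 + export clearance 88.22 + origin terminal 868.34 = 8081.67
Buyer's account: freight 4087.35 + insurance 104.89 + destination terminal 1116.00 + brokerage 82.22 + duty 4670.67 + delivery 1517.17 = 11578.30

Seller's account: CNY 8081.67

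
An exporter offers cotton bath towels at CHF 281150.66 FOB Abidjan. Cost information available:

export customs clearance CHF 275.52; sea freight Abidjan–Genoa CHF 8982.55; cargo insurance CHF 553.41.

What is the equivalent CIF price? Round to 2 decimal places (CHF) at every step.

Not relevant to the conversion: export clearance — on the seller under both FOB and CIF; already in the FOB price and stays in the CIF price.
From FOB to CIF, the seller additionally bears: freight, insurance.
CIF price = 281150.66 + 8982.55 + 553.41 = 290686.62

CIF price: CHF 290686.62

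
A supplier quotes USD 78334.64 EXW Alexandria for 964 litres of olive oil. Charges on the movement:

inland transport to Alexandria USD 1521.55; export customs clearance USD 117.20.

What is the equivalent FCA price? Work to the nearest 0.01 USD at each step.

FCA price: USD 79973.39

From EXW to FCA, the seller additionally bears: inland to port, export clearance.
FCA price = 78334.64 + 1521.55 + 117.20 = 79973.39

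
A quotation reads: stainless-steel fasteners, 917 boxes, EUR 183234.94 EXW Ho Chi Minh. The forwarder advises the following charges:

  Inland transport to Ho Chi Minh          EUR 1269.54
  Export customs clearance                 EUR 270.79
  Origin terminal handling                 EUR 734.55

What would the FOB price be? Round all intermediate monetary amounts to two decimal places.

FOB price: EUR 185509.82

From EXW to FOB, the seller additionally bears: inland to port, export clearance, origin terminal.
FOB price = 183234.94 + 1269.54 + 270.79 + 734.55 = 185509.82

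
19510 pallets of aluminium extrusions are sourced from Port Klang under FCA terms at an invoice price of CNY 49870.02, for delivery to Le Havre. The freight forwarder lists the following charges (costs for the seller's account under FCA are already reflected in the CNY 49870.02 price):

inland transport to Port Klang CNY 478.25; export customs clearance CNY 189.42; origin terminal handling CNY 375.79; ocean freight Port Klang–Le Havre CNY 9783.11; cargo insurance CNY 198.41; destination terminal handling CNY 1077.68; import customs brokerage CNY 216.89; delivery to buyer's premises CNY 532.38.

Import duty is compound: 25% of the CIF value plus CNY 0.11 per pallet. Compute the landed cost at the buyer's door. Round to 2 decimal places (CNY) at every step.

FCA: the seller delivers export-cleared goods to the carrier; the buyer bears costs from that point.
Already in the invoice (seller's account under FCA): inland to port, export clearance — exclude.
CIF value = FCA price + origin terminal + freight + insurance = 49870.02 + 375.79 + 9783.11 + 198.41 = 60227.33
Ad valorem component: 60227.33 × 25% = 15056.83
Specific component: 19510 × 0.11 = 2146.10
Import duty = 15056.83 + 2146.10 = 17202.93
Buyer bears: origin terminal 375.79 + freight 9783.11 + insurance 198.41 + destination terminal 1077.68 + brokerage 216.89 + delivery 532.38 + duty 17202.93 = 29387.19
Landed cost = invoice 49870.02 + 29387.19 = 79257.21

Total landed cost: CNY 79257.21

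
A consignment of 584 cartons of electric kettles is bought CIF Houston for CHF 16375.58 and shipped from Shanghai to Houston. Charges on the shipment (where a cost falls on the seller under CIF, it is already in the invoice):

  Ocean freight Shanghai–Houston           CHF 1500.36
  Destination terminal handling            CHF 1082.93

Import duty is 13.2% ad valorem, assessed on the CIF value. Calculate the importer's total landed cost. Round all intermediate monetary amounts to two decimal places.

CIF: the seller pays costs through ocean freight and marine insurance to the destination port.
Already in the invoice (seller's account under CIF): freight — exclude.
The CIF price already equals the CIF value: 16375.58
Import duty = 16375.58 × 13.2% = 2161.58
Buyer bears: destination terminal 1082.93 + duty 2161.58 = 3244.51
Landed cost = invoice 16375.58 + 3244.51 = 19620.09

Total landed cost: CHF 19620.09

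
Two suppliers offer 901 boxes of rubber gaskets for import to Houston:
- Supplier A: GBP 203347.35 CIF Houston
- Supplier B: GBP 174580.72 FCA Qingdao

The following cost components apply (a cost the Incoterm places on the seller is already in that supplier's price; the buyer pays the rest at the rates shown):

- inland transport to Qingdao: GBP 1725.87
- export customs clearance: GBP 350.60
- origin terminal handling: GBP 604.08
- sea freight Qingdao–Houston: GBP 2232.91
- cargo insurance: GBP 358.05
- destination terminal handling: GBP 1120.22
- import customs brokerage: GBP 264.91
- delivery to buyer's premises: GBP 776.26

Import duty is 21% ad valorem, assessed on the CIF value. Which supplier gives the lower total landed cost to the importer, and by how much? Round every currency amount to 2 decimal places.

Supplier A (CIF):
The CIF price already equals the CIF value: 203347.35
Import duty = 203347.35 × 21% = 42702.94
Buyer bears (A): 1120.22 + 264.91 + 776.26 = 2161.39
Landed cost (A) = invoice 203347.35 + 2161.39 + duty 42702.94 = 248211.68
Supplier B (FCA):
CIF value = FCA price + origin terminal + freight + insurance = 174580.72 + 604.08 + 2232.91 + 358.05 = 177775.76
Import duty = 177775.76 × 21% = 37332.91
Buyer bears (B): 604.08 + 2232.91 + 358.05 + 1120.22 + 264.91 + 776.26 = 5356.43
Landed cost (B) = invoice 174580.72 + 5356.43 + duty 37332.91 = 217270.06
Difference = |248211.68 − 217270.06| = 30941.62

Supplier B is cheaper by GBP 30941.62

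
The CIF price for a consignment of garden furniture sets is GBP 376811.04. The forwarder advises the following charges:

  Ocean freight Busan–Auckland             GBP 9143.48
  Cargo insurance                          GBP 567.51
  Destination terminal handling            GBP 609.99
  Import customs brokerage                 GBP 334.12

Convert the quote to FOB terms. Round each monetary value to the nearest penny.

FOB price: GBP 367100.05

Not relevant to the conversion: destination terminal, brokerage — on the buyer under both terms; not part of either seller's price.
From CIF to FOB, the seller no longer bears: freight, insurance.
FOB price = 376811.04 − 9143.48 − 567.51 = 367100.05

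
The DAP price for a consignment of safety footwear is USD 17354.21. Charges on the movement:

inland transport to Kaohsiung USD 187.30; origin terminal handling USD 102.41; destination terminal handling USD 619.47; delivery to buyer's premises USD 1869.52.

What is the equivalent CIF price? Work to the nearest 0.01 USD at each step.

CIF price: USD 14865.22

Not relevant to the conversion: inland to port, origin terminal — on the seller under both DAP and CIF; already in the DAP price and stays in the CIF price.
From DAP to CIF, the seller no longer bears: destination terminal, delivery.
CIF price = 17354.21 − 619.47 − 1869.52 = 14865.22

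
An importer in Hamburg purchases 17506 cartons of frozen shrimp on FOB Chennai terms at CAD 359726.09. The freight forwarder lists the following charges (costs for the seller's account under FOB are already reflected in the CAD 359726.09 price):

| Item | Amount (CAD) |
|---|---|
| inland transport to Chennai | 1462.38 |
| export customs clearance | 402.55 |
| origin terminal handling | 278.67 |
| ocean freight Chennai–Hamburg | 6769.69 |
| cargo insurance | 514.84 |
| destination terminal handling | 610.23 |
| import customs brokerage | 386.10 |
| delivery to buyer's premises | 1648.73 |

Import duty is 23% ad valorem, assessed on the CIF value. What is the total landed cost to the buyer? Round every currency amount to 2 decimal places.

FOB: the seller bears costs until goods are on board at the origin port; the buyer bears freight, insurance and all costs thereafter.
Already in the invoice (seller's account under FOB): inland to port, export clearance, origin terminal — exclude.
CIF value = FOB price + freight + insurance = 359726.09 + 6769.69 + 514.84 = 367010.62
Import duty = 367010.62 × 23% = 84412.44
Buyer bears: freight 6769.69 + insurance 514.84 + destination terminal 610.23 + brokerage 386.10 + delivery 1648.73 + duty 84412.44 = 94342.03
Landed cost = invoice 359726.09 + 94342.03 = 454068.12

Total landed cost: CAD 454068.12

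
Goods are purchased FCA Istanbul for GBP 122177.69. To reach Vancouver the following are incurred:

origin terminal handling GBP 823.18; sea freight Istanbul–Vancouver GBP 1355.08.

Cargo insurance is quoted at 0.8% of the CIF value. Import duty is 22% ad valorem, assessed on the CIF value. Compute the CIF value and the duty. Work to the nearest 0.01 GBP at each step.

Let C be the CIF value. C = FCA price + pre-shipment costs + freight + 0.8% × C
C − 0.8% × C = 122177.69 + 823.18 + 1355.08
0.992 × C = 124355.95
C = 124355.95 / 0.992 = 125358.82
Insurance premium = 0.8% × 125358.82 = 1002.87
Import duty = 125358.82 × 22% = 27578.94

CIF value: GBP 125358.82; import duty: GBP 27578.94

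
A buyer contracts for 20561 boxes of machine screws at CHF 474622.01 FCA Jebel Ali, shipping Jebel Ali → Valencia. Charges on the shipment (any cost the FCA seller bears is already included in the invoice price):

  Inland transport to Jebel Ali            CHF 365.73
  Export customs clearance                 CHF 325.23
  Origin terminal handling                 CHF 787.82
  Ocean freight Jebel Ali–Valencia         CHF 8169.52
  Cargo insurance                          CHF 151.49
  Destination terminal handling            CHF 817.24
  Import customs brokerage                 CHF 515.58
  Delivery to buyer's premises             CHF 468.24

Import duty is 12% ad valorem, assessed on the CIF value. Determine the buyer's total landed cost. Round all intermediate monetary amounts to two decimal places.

FCA: the seller delivers export-cleared goods to the carrier; the buyer bears costs from that point.
Already in the invoice (seller's account under FCA): inland to port, export clearance — exclude.
CIF value = FCA price + origin terminal + freight + insurance = 474622.01 + 787.82 + 8169.52 + 151.49 = 483730.84
Import duty = 483730.84 × 12% = 58047.70
Buyer bears: origin terminal 787.82 + freight 8169.52 + insurance 151.49 + destination terminal 817.24 + brokerage 515.58 + delivery 468.24 + duty 58047.70 = 68957.59
Landed cost = invoice 474622.01 + 68957.59 = 543579.60

Total landed cost: CHF 543579.60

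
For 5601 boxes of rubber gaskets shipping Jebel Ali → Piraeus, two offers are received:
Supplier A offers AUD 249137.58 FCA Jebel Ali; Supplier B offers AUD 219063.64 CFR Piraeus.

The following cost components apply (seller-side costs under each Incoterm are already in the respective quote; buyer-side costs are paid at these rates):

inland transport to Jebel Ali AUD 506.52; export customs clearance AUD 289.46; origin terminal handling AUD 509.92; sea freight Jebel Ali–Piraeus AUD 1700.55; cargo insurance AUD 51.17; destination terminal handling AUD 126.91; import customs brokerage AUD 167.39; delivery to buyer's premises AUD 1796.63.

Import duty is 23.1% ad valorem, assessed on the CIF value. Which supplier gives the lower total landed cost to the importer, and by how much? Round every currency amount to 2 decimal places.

Supplier A (FCA):
CIF value = FCA price + origin terminal + freight + insurance = 249137.58 + 509.92 + 1700.55 + 51.17 = 251399.22
Import duty = 251399.22 × 23.1% = 58073.22
Buyer bears (A): 509.92 + 1700.55 + 51.17 + 126.91 + 167.39 + 1796.63 = 4352.57
Landed cost (A) = invoice 249137.58 + 4352.57 + duty 58073.22 = 311563.37
Supplier B (CFR):
CIF value = CFR price + insurance = 219063.64 + 51.17 = 219114.81
Import duty = 219114.81 × 23.1% = 50615.52
Buyer bears (B): 51.17 + 126.91 + 167.39 + 1796.63 = 2142.10
Landed cost (B) = invoice 219063.64 + 2142.10 + duty 50615.52 = 271821.26
Difference = |311563.37 − 271821.26| = 39742.11

Supplier B is cheaper by AUD 39742.11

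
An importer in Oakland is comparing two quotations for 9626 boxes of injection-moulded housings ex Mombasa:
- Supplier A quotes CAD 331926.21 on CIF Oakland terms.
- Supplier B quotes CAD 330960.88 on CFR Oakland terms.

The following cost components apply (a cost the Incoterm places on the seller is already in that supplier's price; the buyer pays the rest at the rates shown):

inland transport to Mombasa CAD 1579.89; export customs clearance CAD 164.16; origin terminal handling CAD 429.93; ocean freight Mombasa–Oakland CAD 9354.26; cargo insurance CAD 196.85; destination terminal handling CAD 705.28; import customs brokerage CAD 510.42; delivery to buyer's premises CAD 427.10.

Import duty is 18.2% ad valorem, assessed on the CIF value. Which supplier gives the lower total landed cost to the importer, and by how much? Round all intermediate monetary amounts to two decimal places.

Supplier A (CIF):
The CIF price already equals the CIF value: 331926.21
Import duty = 331926.21 × 18.2% = 60410.57
Buyer bears (A): 705.28 + 510.42 + 427.10 = 1642.80
Landed cost (A) = invoice 331926.21 + 1642.80 + duty 60410.57 = 393979.58
Supplier B (CFR):
CIF value = CFR price + insurance = 330960.88 + 196.85 = 331157.73
Import duty = 331157.73 × 18.2% = 60270.71
Buyer bears (B): 196.85 + 705.28 + 510.42 + 427.10 = 1839.65
Landed cost (B) = invoice 330960.88 + 1839.65 + duty 60270.71 = 393071.24
Difference = |393979.58 − 393071.24| = 908.34

Supplier B is cheaper by CAD 908.34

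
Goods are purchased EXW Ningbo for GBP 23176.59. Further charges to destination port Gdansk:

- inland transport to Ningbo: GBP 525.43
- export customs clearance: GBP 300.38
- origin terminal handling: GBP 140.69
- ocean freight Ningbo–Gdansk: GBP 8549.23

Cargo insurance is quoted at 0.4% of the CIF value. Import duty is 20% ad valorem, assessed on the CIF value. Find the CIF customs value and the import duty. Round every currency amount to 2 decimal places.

CIF value: GBP 32823.61; import duty: GBP 6564.72

Let C be the CIF value. C = EXW price + pre-shipment costs + freight + 0.4% × C
C − 0.4% × C = 23176.59 + 525.43 + 300.38 + 140.69 + 8549.23
0.996 × C = 32692.32
C = 32692.32 / 0.996 = 32823.61
Insurance premium = 0.4% × 32823.61 = 131.29
Import duty = 32823.61 × 20% = 6564.72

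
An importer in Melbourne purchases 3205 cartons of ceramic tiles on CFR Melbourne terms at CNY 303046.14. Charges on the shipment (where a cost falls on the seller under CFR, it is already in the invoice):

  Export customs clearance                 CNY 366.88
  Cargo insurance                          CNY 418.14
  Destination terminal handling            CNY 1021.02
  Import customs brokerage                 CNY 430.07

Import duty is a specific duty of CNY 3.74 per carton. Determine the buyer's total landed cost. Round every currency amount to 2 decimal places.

CFR: the seller pays costs through ocean freight to the destination port, but not insurance.
Already in the invoice (seller's account under CFR): export clearance — exclude.
CIF value = CFR price + insurance = 303046.14 + 418.14 = 303464.28
Import duty = 3205 × 3.74 = 11986.70
Buyer bears: insurance 418.14 + destination terminal 1021.02 + brokerage 430.07 + duty 11986.70 = 13855.93
Landed cost = invoice 303046.14 + 13855.93 = 316902.07

Total landed cost: CNY 316902.07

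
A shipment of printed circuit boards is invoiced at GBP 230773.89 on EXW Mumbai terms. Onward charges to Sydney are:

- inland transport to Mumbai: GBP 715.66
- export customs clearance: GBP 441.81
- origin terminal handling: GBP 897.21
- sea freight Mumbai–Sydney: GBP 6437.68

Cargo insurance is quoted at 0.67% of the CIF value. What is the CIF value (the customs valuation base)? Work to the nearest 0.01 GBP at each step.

Let C be the CIF value. C = EXW price + pre-shipment costs + freight + 0.67% × C
C − 0.67% × C = 230773.89 + 715.66 + 441.81 + 897.21 + 6437.68
0.9933 × C = 239266.25
C = 239266.25 / 0.9933 = 240880.15
Insurance premium = 0.67% × 240880.15 = 1613.90

CIF value: GBP 240880.15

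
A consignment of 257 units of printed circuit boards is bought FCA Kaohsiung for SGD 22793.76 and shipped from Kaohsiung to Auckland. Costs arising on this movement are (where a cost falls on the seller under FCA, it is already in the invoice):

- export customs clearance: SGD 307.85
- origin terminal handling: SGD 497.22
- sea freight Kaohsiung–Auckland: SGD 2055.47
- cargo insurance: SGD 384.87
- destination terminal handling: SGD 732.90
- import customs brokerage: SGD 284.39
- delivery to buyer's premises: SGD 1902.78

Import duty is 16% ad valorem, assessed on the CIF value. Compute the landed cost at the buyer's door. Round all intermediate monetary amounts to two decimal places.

FCA: the seller delivers export-cleared goods to the carrier; the buyer bears costs from that point.
Already in the invoice (seller's account under FCA): export clearance — exclude.
CIF value = FCA price + origin terminal + freight + insurance = 22793.76 + 497.22 + 2055.47 + 384.87 = 25731.32
Import duty = 25731.32 × 16% = 4117.01
Buyer bears: origin terminal 497.22 + freight 2055.47 + insurance 384.87 + destination terminal 732.90 + brokerage 284.39 + delivery 1902.78 + duty 4117.01 = 9974.64
Landed cost = invoice 22793.76 + 9974.64 = 32768.40

Total landed cost: SGD 32768.40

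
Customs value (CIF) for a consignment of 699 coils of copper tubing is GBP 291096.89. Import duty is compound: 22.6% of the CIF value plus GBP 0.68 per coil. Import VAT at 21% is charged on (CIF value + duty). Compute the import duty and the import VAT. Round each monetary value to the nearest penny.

Import duty: GBP 66263.22; import VAT: GBP 75045.62

Ad valorem component: 291096.89 × 22.6% = 65787.90
Specific component: 699 × 0.68 = 475.32
Import duty = 65787.90 + 475.32 = 66263.22
VAT base = CIF + duty = 291096.89 + 66263.22 = 357360.11
Import VAT = 357360.11 × 21% = 75045.62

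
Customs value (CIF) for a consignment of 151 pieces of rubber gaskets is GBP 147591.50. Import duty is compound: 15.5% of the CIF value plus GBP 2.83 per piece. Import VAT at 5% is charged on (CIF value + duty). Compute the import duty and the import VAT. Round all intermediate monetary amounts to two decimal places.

Import duty: GBP 23304.01; import VAT: GBP 8544.78

Ad valorem component: 147591.50 × 15.5% = 22876.68
Specific component: 151 × 2.83 = 427.33
Import duty = 22876.68 + 427.33 = 23304.01
VAT base = CIF + duty = 147591.50 + 23304.01 = 170895.51
Import VAT = 170895.51 × 5% = 8544.78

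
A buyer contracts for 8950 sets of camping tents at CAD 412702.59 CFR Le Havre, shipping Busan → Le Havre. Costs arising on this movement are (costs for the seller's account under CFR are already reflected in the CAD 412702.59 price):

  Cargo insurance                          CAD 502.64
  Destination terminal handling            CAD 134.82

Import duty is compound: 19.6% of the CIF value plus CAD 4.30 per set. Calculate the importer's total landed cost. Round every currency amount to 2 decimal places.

Total landed cost: CAD 532813.28

CFR: the seller pays costs through ocean freight to the destination port, but not insurance.
CIF value = CFR price + insurance = 412702.59 + 502.64 = 413205.23
Ad valorem component: 413205.23 × 19.6% = 80988.23
Specific component: 8950 × 4.30 = 38485.00
Import duty = 80988.23 + 38485.00 = 119473.23
Buyer bears: insurance 502.64 + destination terminal 134.82 + duty 119473.23 = 120110.69
Landed cost = invoice 412702.59 + 120110.69 = 532813.28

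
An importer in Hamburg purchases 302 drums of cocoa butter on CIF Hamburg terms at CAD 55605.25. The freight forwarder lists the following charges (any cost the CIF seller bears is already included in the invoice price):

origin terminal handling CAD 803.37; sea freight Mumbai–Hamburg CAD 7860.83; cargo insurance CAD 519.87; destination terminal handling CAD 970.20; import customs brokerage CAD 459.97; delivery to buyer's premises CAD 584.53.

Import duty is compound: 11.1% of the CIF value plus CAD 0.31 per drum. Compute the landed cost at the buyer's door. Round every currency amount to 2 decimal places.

Total landed cost: CAD 63885.75

CIF: the seller pays costs through ocean freight and marine insurance to the destination port.
Already in the invoice (seller's account under CIF): origin terminal, freight, insurance — exclude.
The CIF price already equals the CIF value: 55605.25
Ad valorem component: 55605.25 × 11.1% = 6172.18
Specific component: 302 × 0.31 = 93.62
Import duty = 6172.18 + 93.62 = 6265.80
Buyer bears: destination terminal 970.20 + brokerage 459.97 + delivery 584.53 + duty 6265.80 = 8280.50
Landed cost = invoice 55605.25 + 8280.50 = 63885.75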